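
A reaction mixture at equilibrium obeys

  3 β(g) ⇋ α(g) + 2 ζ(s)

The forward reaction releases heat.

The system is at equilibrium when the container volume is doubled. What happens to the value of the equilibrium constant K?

unchanged

The equilibrium constant depends only on temperature. This perturbation may move the position of equilibrium, but since T is unchanged, K itself is unchanged.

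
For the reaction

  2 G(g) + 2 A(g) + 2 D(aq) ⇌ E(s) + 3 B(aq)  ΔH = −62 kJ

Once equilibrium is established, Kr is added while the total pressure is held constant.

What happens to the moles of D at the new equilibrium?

Adding inert gas at constant total pressure expands the volume and lowers every reacting partial pressure. With Δn_gas = 0 − 4 = -4, Q moves away from K toward the side with fewer gas moles, so the system shifts toward the side with more gas moles — to the left.
The net shift is to the left. D is a reactant, so its amount increases.

increases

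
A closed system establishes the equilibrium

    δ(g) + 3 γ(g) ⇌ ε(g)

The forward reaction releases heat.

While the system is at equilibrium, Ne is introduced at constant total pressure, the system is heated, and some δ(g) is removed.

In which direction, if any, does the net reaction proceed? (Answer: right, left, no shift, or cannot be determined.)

left

Adding inert gas at constant total pressure expands the volume and lowers every reacting partial pressure. With Δn_gas = 1 − 4 = -3, Q moves away from K toward the side with fewer gas moles, so the system shifts toward the side with more gas moles — to the left.
The forward reaction is exothermic. Raising T favours the endothermic direction — shift to the left.
Removing δ (g), a reactant, drives the reaction to the left.
All effects act in the same direction — net shift to the left.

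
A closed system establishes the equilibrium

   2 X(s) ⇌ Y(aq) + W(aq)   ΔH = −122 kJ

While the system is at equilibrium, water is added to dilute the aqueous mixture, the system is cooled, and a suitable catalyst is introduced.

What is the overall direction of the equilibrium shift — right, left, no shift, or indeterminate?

Dilution lowers every aqueous concentration by the same factor. Δn_aq = 2 − 0 = +2, so the system shifts toward the side with more dissolved moles — to the right.
The forward reaction is exothermic. Lowering T favours the exothermic direction — shift to the right.
A catalyst speeds both forward and reverse rates equally; it changes neither Q nor K — no shift from this change.
Only the nonzero effect(s) matter; the net shift is to the right.

right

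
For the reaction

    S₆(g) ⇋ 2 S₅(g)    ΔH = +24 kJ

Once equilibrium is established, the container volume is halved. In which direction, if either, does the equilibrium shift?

left

Gas moles: reactants 1, products 2 (Δn_gas = +1). Compression shifts the system toward the side with fewer moles of gas — to the left.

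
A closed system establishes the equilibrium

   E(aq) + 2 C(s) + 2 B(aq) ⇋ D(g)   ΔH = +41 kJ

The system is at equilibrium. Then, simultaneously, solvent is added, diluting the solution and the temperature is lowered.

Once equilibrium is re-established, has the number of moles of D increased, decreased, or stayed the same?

decreases

Dilution lowers every aqueous concentration by the same factor. Δn_aq = 0 − 3 = -3, so the system shifts toward the side with more dissolved moles — to the left.
The forward reaction is endothermic. Lowering T favours the exothermic direction — shift to the left.
The net shift is to the left. D is a product, so its amount decreases.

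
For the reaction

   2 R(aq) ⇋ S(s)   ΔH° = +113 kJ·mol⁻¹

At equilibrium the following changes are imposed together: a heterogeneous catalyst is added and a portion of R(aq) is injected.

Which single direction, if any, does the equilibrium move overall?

A catalyst speeds both forward and reverse rates equally; it changes neither Q nor K — no shift from this change.
Adding R (aq), a reactant, drives the reaction to the right.
Only the nonzero effect(s) matter; the net shift is to the right.

right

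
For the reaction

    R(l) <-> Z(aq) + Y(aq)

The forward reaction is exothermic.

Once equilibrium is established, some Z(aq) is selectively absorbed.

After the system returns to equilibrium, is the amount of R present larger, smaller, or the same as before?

decreases

Removing Z (aq), a product, drives the reaction to the right.
The net shift is to the right. R is a reactant, so its amount decreases.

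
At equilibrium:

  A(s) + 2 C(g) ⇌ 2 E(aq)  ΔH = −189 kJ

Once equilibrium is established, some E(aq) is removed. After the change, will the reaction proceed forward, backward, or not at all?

Removing E (aq), a product, drives the reaction to the right.

right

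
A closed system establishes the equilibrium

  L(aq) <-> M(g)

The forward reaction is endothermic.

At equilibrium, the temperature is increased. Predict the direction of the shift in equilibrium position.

right

The forward reaction is endothermic. Raising T favours the endothermic direction — shift to the right.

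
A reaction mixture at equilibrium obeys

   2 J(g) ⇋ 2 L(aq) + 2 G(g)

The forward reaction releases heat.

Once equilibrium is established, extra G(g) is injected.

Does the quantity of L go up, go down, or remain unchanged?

Adding G (g), a product, drives the reaction to the left.
The net shift is to the left. L is a product, so its amount decreases.

decreases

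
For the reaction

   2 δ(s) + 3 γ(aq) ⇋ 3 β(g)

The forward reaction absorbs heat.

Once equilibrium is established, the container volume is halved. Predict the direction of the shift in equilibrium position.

Gas moles: reactants 0, products 3 (Δn_gas = +3). Compression shifts the system toward the side with fewer moles of gas — to the left.

left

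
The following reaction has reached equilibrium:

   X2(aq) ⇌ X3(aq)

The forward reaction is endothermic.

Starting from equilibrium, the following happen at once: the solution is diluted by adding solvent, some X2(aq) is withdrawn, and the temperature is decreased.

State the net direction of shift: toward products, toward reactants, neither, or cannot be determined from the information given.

left

Dilution scales every aqueous concentration by the same factor. Δn_aq = 1 − 1 = 0, so Q is unchanged — no shift.
Removing X2 (aq), a reactant, drives the reaction to the left.
The forward reaction is endothermic. Lowering T favours the exothermic direction — shift to the left.
Only the nonzero effect(s) matter; the net shift is to the left.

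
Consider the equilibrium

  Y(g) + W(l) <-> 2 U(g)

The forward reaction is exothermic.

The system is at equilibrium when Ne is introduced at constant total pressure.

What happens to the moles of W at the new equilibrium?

Adding inert gas at constant total pressure expands the volume and lowers every reacting partial pressure. With Δn_gas = 2 − 1 = +1, Q moves away from K toward the side with fewer gas moles, so the system shifts toward the side with more gas moles — to the right.
The net shift is to the right. W is a reactant, so its amount decreases.

decreases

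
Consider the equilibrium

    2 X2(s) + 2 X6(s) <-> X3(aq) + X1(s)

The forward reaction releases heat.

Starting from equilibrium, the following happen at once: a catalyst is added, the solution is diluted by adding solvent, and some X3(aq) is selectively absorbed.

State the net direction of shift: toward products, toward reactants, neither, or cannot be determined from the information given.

A catalyst speeds both forward and reverse rates equally; it changes neither Q nor K — no shift from this change.
Dilution lowers every aqueous concentration by the same factor. Δn_aq = 1 − 0 = +1, so the system shifts toward the side with more dissolved moles — to the right.
Removing X3 (aq), a product, drives the reaction to the right.
Only the nonzero effect(s) matter; the net shift is to the right.

right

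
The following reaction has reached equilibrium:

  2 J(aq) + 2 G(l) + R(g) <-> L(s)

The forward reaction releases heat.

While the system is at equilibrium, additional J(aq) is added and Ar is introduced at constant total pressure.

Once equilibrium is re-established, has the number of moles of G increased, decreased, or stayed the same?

cannot be determined

Adding J (aq), a reactant, drives the reaction to the right.
Adding inert gas at constant total pressure expands the volume and lowers every reacting partial pressure. With Δn_gas = 0 − 1 = -1, Q moves away from K toward the side with fewer gas moles, so the system shifts toward the side with more gas moles — to the left.
The two effects oppose each other, so the net shift — and hence the change in G — cannot be determined from the given information.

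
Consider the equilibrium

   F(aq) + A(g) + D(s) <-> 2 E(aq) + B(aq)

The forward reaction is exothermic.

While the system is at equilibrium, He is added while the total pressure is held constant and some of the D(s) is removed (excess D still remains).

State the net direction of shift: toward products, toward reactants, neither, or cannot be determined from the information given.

Adding inert gas at constant total pressure expands the volume and lowers every reacting partial pressure. With Δn_gas = 0 − 1 = -1, Q moves away from K toward the side with fewer gas moles, so the system shifts toward the side with more gas moles — to the left.
D is a pure solid; its activity is 1 regardless of amount, so Q is unaffected — no shift from this change.
Only the nonzero effect(s) matter; the net shift is to the left.

left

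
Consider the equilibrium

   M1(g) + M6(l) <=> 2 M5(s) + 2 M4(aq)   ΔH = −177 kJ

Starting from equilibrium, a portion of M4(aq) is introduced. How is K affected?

unchanged

The equilibrium constant depends only on temperature. This perturbation may move the position of equilibrium, but since T is unchanged, K itself is unchanged.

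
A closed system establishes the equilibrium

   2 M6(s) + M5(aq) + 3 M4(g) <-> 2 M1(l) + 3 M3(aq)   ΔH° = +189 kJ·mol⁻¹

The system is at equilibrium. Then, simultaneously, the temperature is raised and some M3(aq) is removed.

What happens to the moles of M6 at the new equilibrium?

decreases

The forward reaction is endothermic. Raising T favours the endothermic direction — shift to the right.
Removing M3 (aq), a product, drives the reaction to the right.
The net shift is to the right. M6 is a reactant, so its amount decreases.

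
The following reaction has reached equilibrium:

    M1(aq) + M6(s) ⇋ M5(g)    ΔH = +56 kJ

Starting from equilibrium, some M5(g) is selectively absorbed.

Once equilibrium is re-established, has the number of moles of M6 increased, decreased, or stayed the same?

Removing M5 (g), a product, drives the reaction to the right.
The net shift is to the right. M6 is a reactant, so its amount decreases.

decreases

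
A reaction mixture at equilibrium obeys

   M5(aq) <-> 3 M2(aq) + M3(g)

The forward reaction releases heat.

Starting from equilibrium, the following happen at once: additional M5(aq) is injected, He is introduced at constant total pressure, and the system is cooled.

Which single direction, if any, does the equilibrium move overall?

right

Adding M5 (aq), a reactant, drives the reaction to the right.
Adding inert gas at constant total pressure expands the volume and lowers every reacting partial pressure. With Δn_gas = 1 − 0 = +1, Q moves away from K toward the side with fewer gas moles, so the system shifts toward the side with more gas moles — to the right.
The forward reaction is exothermic. Lowering T favours the exothermic direction — shift to the right.
All effects act in the same direction — net shift to the right.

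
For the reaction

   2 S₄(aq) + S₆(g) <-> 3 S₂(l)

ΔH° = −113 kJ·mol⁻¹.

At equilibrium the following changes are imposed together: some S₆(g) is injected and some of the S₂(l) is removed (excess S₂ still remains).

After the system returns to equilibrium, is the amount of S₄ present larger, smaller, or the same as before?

decreases

Adding S₆ (g), a reactant, drives the reaction to the right.
S₂ is a pure liquid; its activity is 1 regardless of amount, so Q is unaffected — no shift from this change.
The net shift is to the right. S₄ is a reactant, so its amount decreases.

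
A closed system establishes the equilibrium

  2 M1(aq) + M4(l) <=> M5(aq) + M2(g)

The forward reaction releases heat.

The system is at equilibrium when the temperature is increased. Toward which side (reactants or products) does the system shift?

The forward reaction is exothermic. Raising T favours the endothermic direction — shift to the left.

left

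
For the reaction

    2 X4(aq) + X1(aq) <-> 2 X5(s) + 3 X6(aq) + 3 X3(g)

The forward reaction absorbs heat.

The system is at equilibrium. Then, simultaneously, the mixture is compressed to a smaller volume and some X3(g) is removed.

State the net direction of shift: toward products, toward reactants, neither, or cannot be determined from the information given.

cannot be determined

Gas moles: reactants 0, products 3 (Δn_gas = +3). Compression shifts the system toward the side with fewer moles of gas — to the left.
Removing X3 (g), a product, drives the reaction to the right.
The individual effects push in opposite directions; without quantitative information the net direction cannot be determined.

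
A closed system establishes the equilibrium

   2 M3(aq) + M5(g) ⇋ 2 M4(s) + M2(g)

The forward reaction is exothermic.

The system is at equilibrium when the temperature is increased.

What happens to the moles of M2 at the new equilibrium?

decreases

The forward reaction is exothermic. Raising T favours the endothermic direction — shift to the left.
The net shift is to the left. M2 is a product, so its amount decreases.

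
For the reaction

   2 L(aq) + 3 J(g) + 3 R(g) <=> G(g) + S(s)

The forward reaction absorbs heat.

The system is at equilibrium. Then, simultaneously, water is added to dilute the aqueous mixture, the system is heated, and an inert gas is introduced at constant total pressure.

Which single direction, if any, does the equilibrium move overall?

Dilution lowers every aqueous concentration by the same factor. Δn_aq = 0 − 2 = -2, so the system shifts toward the side with more dissolved moles — to the left.
The forward reaction is endothermic. Raising T favours the endothermic direction — shift to the right.
Adding inert gas at constant total pressure expands the volume and lowers every reacting partial pressure. With Δn_gas = 1 − 6 = -5, Q moves away from K toward the side with fewer gas moles, so the system shifts toward the side with more gas moles — to the left.
The individual effects push in opposite directions; without quantitative information the net direction cannot be determined.

cannot be determined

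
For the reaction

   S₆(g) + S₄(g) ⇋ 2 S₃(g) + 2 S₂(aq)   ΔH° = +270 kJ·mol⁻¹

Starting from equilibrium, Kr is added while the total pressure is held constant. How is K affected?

The equilibrium constant depends only on temperature. This perturbation changes neither the position of equilibrium nor K.

unchanged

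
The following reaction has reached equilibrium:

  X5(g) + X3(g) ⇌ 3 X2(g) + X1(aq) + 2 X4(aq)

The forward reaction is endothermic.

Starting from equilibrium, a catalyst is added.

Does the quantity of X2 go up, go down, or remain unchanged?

A catalyst speeds both forward and reverse rates equally; it changes neither Q nor K — no shift from this change.
No net shift occurs, so the amount of X2 is unchanged.

unchanged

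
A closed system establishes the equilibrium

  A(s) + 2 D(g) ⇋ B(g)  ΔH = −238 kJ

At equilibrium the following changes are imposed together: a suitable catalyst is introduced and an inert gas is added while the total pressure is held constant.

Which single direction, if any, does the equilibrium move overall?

left

A catalyst speeds both forward and reverse rates equally; it changes neither Q nor K — no shift from this change.
Adding inert gas at constant total pressure expands the volume and lowers every reacting partial pressure. With Δn_gas = 1 − 2 = -1, Q moves away from K toward the side with fewer gas moles, so the system shifts toward the side with more gas moles — to the left.
Only the nonzero effect(s) matter; the net shift is to the left.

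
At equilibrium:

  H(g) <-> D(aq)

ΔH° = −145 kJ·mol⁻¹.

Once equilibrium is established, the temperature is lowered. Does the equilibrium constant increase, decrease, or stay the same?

increases

K depends on temperature via the van 't Hoff relation. The forward reaction is exothermic, so lowering T increases K.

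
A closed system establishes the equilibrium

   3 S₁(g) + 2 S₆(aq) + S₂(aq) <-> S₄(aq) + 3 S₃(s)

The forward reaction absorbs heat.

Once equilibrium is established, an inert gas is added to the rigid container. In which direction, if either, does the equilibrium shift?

At constant volume, adding an inert gas leaves every reacting species' partial pressure unchanged, so Q is unchanged — no shift from this change.

no shift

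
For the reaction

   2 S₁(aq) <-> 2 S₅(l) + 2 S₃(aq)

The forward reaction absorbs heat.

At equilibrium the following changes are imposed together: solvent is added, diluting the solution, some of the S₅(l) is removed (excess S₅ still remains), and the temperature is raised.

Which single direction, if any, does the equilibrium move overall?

Dilution scales every aqueous concentration by the same factor. Δn_aq = 2 − 2 = 0, so Q is unchanged — no shift.
S₅ is a pure liquid; its activity is 1 regardless of amount, so Q is unaffected — no shift from this change.
The forward reaction is endothermic. Raising T favours the endothermic direction — shift to the right.
Only the nonzero effect(s) matter; the net shift is to the right.

right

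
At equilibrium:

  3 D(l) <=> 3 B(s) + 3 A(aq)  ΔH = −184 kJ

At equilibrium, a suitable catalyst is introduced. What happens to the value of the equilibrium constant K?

The equilibrium constant depends only on temperature. This perturbation changes neither the position of equilibrium nor K.

unchanged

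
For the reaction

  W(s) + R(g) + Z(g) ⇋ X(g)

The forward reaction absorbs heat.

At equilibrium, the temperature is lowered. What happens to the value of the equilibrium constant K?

K depends on temperature via the van 't Hoff relation. The forward reaction is endothermic, so lowering T decreases K.

decreases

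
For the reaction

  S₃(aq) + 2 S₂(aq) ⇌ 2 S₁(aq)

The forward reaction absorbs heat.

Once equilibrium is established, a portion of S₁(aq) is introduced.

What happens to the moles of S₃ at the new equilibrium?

increases

Adding S₁ (aq), a product, drives the reaction to the left.
The net shift is to the left. S₃ is a reactant, so its amount increases.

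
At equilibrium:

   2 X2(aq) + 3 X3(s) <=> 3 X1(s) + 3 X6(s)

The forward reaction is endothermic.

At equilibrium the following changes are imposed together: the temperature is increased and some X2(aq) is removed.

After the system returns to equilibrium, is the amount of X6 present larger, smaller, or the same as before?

The forward reaction is endothermic. Raising T favours the endothermic direction — shift to the right.
Removing X2 (aq), a reactant, drives the reaction to the left.
The two effects oppose each other, so the net shift — and hence the change in X6 — cannot be determined from the given information.

cannot be determined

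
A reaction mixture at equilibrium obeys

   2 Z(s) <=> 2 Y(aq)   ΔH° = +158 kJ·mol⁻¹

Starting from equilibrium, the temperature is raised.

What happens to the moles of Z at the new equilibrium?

The forward reaction is endothermic. Raising T favours the endothermic direction — shift to the right.
The net shift is to the right. Z is a reactant, so its amount decreases.

decreases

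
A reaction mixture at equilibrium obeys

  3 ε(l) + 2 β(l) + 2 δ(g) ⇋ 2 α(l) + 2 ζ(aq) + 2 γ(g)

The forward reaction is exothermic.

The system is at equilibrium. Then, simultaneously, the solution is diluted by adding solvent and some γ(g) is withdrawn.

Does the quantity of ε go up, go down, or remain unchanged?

decreases

Dilution lowers every aqueous concentration by the same factor. Δn_aq = 2 − 0 = +2, so the system shifts toward the side with more dissolved moles — to the right.
Removing γ (g), a product, drives the reaction to the right.
The net shift is to the right. ε is a reactant, so its amount decreases.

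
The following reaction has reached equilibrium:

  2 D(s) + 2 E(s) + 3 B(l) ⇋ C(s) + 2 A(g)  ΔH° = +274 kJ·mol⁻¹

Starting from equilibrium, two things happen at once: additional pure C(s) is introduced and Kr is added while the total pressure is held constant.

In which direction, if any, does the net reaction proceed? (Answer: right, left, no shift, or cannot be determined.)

right

C is a pure solid; its activity is 1 regardless of amount, so Q is unaffected — no shift from this change.
Adding inert gas at constant total pressure expands the volume and lowers every reacting partial pressure. With Δn_gas = 2 − 0 = +2, Q moves away from K toward the side with fewer gas moles, so the system shifts toward the side with more gas moles — to the right.
Only the nonzero effect(s) matter; the net shift is to the right.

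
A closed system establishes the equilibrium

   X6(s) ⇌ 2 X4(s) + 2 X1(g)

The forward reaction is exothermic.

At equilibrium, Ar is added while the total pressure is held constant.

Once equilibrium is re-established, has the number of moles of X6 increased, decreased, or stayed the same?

decreases

Adding inert gas at constant total pressure expands the volume and lowers every reacting partial pressure. With Δn_gas = 2 − 0 = +2, Q moves away from K toward the side with fewer gas moles, so the system shifts toward the side with more gas moles — to the right.
The net shift is to the right. X6 is a reactant, so its amount decreases.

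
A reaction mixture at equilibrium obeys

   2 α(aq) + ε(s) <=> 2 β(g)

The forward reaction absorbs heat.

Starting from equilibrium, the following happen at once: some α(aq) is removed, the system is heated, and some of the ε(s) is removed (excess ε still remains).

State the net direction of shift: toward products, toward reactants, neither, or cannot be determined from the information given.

cannot be determined

Removing α (aq), a reactant, drives the reaction to the left.
The forward reaction is endothermic. Raising T favours the endothermic direction — shift to the right.
ε is a pure solid; its activity is 1 regardless of amount, so Q is unaffected — no shift from this change.
The individual effects push in opposite directions; without quantitative information the net direction cannot be determined.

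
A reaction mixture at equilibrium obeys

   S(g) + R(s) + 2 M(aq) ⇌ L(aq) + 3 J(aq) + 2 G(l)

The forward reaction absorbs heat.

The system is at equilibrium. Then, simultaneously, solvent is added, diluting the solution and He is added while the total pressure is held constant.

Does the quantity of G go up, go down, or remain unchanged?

Dilution lowers every aqueous concentration by the same factor. Δn_aq = 4 − 2 = +2, so the system shifts toward the side with more dissolved moles — to the right.
Adding inert gas at constant total pressure expands the volume and lowers every reacting partial pressure. With Δn_gas = 0 − 1 = -1, Q moves away from K toward the side with fewer gas moles, so the system shifts toward the side with more gas moles — to the left.
The two effects oppose each other, so the net shift — and hence the change in G — cannot be determined from the given information.

cannot be determined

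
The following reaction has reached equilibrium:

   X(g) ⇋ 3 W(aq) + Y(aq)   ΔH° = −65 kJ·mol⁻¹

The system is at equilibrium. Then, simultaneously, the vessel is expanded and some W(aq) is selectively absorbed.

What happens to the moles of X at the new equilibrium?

Gas moles: reactants 1, products 0 (Δn_gas = -1). Expansion shifts the system toward the side with more moles of gas — to the left.
Removing W (aq), a product, drives the reaction to the right.
The two effects oppose each other, so the net shift — and hence the change in X — cannot be determined from the given information.

cannot be determined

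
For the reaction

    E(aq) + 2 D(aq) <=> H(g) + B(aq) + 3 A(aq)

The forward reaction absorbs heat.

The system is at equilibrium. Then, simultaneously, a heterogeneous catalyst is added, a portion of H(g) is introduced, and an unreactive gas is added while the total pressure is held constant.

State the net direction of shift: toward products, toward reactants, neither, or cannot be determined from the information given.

A catalyst speeds both forward and reverse rates equally; it changes neither Q nor K — no shift from this change.
Adding H (g), a product, drives the reaction to the left.
Adding inert gas at constant total pressure expands the volume and lowers every reacting partial pressure. With Δn_gas = 1 − 0 = +1, Q moves away from K toward the side with fewer gas moles, so the system shifts toward the side with more gas moles — to the right.
The individual effects push in opposite directions; without quantitative information the net direction cannot be determined.

cannot be determined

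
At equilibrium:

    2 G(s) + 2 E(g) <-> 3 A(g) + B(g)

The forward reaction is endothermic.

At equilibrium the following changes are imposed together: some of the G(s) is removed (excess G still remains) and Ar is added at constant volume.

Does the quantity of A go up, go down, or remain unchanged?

G is a pure solid; its activity is 1 regardless of amount, so Q is unaffected — no shift from this change.
At constant volume, adding an inert gas leaves every reacting species' partial pressure unchanged, so Q is unchanged — no shift from this change.
No net shift occurs, so the amount of A is unchanged.

unchanged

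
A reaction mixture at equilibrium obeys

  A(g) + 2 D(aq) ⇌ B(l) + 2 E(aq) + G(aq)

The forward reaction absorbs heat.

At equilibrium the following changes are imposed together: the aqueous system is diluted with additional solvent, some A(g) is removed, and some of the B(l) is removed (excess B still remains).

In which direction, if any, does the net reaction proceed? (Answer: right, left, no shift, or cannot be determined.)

Dilution lowers every aqueous concentration by the same factor. Δn_aq = 3 − 2 = +1, so the system shifts toward the side with more dissolved moles — to the right.
Removing A (g), a reactant, drives the reaction to the left.
B is a pure liquid; its activity is 1 regardless of amount, so Q is unaffected — no shift from this change.
The individual effects push in opposite directions; without quantitative information the net direction cannot be determined.

cannot be determined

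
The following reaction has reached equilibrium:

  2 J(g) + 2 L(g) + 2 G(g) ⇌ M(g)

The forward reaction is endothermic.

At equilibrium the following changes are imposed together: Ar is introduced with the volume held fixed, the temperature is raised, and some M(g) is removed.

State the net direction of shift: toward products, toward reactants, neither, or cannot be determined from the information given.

right

At constant volume, adding an inert gas leaves every reacting species' partial pressure unchanged, so Q is unchanged — no shift from this change.
The forward reaction is endothermic. Raising T favours the endothermic direction — shift to the right.
Removing M (g), a product, drives the reaction to the right.
Only the nonzero effect(s) matter; the net shift is to the right.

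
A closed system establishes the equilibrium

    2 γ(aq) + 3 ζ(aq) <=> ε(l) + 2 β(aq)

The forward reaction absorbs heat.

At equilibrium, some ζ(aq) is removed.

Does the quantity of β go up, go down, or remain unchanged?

Removing ζ (aq), a reactant, drives the reaction to the left.
The net shift is to the left. β is a product, so its amount decreases.

decreases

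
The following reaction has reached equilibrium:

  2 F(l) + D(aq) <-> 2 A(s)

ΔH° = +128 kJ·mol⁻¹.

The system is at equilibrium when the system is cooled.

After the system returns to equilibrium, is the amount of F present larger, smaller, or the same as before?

The forward reaction is endothermic. Lowering T favours the exothermic direction — shift to the left.
The net shift is to the left. F is a reactant, so its amount increases.

increases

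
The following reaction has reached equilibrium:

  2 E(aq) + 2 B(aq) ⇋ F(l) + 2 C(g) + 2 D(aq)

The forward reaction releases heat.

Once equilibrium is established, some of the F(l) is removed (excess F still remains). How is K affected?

The equilibrium constant depends only on temperature. This perturbation changes neither the position of equilibrium nor K.

unchanged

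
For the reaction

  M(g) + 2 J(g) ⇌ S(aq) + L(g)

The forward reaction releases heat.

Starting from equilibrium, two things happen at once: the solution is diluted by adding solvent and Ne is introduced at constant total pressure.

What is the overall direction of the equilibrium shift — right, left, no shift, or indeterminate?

Dilution lowers every aqueous concentration by the same factor. Δn_aq = 1 − 0 = +1, so the system shifts toward the side with more dissolved moles — to the right.
Adding inert gas at constant total pressure expands the volume and lowers every reacting partial pressure. With Δn_gas = 1 − 3 = -2, Q moves away from K toward the side with fewer gas moles, so the system shifts toward the side with more gas moles — to the left.
The individual effects push in opposite directions; without quantitative information the net direction cannot be determined.

cannot be determined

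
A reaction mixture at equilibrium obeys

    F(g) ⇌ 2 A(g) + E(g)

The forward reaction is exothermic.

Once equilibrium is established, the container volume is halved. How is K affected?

unchanged

The equilibrium constant depends only on temperature. This perturbation may move the position of equilibrium, but since T is unchanged, K itself is unchanged.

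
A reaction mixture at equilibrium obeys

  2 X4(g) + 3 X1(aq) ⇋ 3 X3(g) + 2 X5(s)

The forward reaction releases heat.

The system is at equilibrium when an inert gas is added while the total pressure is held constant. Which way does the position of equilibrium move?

right

Adding inert gas at constant total pressure expands the volume and lowers every reacting partial pressure. With Δn_gas = 3 − 2 = +1, Q moves away from K toward the side with fewer gas moles, so the system shifts toward the side with more gas moles — to the right.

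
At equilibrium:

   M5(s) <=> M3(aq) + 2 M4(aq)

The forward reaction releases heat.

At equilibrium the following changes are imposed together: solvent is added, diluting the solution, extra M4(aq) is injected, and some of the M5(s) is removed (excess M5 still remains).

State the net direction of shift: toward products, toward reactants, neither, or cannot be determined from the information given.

Dilution lowers every aqueous concentration by the same factor. Δn_aq = 3 − 0 = +3, so the system shifts toward the side with more dissolved moles — to the right.
Adding M4 (aq), a product, drives the reaction to the left.
M5 is a pure solid; its activity is 1 regardless of amount, so Q is unaffected — no shift from this change.
The individual effects push in opposite directions; without quantitative information the net direction cannot be determined.

cannot be determined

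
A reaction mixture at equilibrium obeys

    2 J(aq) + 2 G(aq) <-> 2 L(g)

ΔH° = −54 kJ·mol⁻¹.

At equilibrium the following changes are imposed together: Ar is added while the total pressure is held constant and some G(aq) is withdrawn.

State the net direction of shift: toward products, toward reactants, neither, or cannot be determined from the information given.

cannot be determined

Adding inert gas at constant total pressure expands the volume and lowers every reacting partial pressure. With Δn_gas = 2 − 0 = +2, Q moves away from K toward the side with fewer gas moles, so the system shifts toward the side with more gas moles — to the right.
Removing G (aq), a reactant, drives the reaction to the left.
The individual effects push in opposite directions; without quantitative information the net direction cannot be determined.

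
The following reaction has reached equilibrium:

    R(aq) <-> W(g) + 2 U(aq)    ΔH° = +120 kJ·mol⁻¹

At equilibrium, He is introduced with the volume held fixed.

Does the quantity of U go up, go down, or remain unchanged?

At constant volume, adding an inert gas leaves every reacting species' partial pressure unchanged, so Q is unchanged — no shift from this change.
No net shift occurs, so the amount of U is unchanged.

unchanged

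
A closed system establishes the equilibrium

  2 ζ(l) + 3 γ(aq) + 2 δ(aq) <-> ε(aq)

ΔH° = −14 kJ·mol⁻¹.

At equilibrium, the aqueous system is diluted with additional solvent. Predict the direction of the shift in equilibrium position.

left

Dilution lowers every aqueous concentration by the same factor. Δn_aq = 1 − 5 = -4, so the system shifts toward the side with more dissolved moles — to the left.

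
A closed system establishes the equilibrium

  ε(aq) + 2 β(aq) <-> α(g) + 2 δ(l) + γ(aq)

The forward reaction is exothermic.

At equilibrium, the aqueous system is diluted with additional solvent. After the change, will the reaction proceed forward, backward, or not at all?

Dilution lowers every aqueous concentration by the same factor. Δn_aq = 1 − 3 = -2, so the system shifts toward the side with more dissolved moles — to the left.

left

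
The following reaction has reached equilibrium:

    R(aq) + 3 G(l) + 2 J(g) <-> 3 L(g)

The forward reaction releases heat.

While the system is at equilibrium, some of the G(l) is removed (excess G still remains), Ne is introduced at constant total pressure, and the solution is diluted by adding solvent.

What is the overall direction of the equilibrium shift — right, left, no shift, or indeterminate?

G is a pure liquid; its activity is 1 regardless of amount, so Q is unaffected — no shift from this change.
Adding inert gas at constant total pressure expands the volume and lowers every reacting partial pressure. With Δn_gas = 3 − 2 = +1, Q moves away from K toward the side with fewer gas moles, so the system shifts toward the side with more gas moles — to the right.
Dilution lowers every aqueous concentration by the same factor. Δn_aq = 0 − 1 = -1, so the system shifts toward the side with more dissolved moles — to the left.
The individual effects push in opposite directions; without quantitative information the net direction cannot be determined.

cannot be determined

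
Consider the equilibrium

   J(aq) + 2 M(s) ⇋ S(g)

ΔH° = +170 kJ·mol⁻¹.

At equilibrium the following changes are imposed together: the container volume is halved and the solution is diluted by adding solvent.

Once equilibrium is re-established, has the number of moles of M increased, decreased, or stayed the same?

increases

Gas moles: reactants 0, products 1 (Δn_gas = +1). Compression shifts the system toward the side with fewer moles of gas — to the left.
Dilution lowers every aqueous concentration by the same factor. Δn_aq = 0 − 1 = -1, so the system shifts toward the side with more dissolved moles — to the left.
The net shift is to the left. M is a reactant, so its amount increases.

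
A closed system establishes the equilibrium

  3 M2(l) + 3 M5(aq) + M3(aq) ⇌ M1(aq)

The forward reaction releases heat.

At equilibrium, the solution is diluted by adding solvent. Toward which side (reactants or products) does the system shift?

left

Dilution lowers every aqueous concentration by the same factor. Δn_aq = 1 − 4 = -3, so the system shifts toward the side with more dissolved moles — to the left.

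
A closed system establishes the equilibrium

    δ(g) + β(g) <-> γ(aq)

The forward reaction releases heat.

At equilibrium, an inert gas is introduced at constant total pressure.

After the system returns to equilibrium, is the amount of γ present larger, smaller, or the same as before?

Adding inert gas at constant total pressure expands the volume and lowers every reacting partial pressure. With Δn_gas = 0 − 2 = -2, Q moves away from K toward the side with fewer gas moles, so the system shifts toward the side with more gas moles — to the left.
The net shift is to the left. γ is a product, so its amount decreases.

decreases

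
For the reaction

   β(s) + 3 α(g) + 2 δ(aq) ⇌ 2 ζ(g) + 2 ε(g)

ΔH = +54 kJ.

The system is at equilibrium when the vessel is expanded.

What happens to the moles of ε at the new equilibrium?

increases

Gas moles: reactants 3, products 4 (Δn_gas = +1). Expansion shifts the system toward the side with more moles of gas — to the right.
The net shift is to the right. ε is a product, so its amount increases.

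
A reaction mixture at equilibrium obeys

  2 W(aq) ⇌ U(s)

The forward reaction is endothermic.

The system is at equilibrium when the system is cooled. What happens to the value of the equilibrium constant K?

K depends on temperature via the van 't Hoff relation. The forward reaction is endothermic, so lowering T decreases K.

decreases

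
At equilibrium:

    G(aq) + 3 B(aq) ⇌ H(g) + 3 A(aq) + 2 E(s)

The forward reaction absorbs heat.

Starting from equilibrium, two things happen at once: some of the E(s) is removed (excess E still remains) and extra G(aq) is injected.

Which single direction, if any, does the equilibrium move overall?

E is a pure solid; its activity is 1 regardless of amount, so Q is unaffected — no shift from this change.
Adding G (aq), a reactant, drives the reaction to the right.
Only the nonzero effect(s) matter; the net shift is to the right.

right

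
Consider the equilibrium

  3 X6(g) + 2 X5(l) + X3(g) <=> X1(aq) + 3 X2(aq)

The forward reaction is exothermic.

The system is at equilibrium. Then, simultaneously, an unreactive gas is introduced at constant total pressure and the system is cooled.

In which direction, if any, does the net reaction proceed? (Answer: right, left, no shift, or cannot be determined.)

Adding inert gas at constant total pressure expands the volume and lowers every reacting partial pressure. With Δn_gas = 0 − 4 = -4, Q moves away from K toward the side with fewer gas moles, so the system shifts toward the side with more gas moles — to the left.
The forward reaction is exothermic. Lowering T favours the exothermic direction — shift to the right.
The individual effects push in opposite directions; without quantitative information the net direction cannot be determined.

cannot be determined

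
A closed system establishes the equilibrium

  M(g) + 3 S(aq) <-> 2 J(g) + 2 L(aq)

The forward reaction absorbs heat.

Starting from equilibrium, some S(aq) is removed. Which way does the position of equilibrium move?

Removing S (aq), a reactant, drives the reaction to the left.

left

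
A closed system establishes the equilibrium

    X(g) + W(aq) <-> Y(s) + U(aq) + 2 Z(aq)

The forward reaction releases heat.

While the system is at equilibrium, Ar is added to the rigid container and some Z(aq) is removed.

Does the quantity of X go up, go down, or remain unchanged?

decreases

At constant volume, adding an inert gas leaves every reacting species' partial pressure unchanged, so Q is unchanged — no shift from this change.
Removing Z (aq), a product, drives the reaction to the right.
The net shift is to the right. X is a reactant, so its amount decreases.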